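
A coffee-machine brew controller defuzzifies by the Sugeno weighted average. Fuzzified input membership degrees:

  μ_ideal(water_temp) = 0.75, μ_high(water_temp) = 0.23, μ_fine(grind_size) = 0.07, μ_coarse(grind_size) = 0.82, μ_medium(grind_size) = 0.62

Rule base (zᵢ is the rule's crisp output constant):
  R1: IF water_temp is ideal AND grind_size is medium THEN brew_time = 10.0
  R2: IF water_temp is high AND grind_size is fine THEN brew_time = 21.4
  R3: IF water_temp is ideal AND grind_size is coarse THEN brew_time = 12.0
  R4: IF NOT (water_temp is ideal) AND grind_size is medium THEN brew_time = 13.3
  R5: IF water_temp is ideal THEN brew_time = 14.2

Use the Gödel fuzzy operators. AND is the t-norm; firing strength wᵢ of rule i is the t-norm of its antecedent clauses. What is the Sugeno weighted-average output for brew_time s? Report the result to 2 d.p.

12.57

R1 (z=10.0): ideal=0.75, medium=0.62; AND[min(a, b)] → w = 0.62
R2 (z=21.4): high=0.23, fine=0.07; AND[min(a, b)] → w = 0.07
R3 (z=12.0): ideal=0.75, coarse=0.82; AND[min(a, b)] → w = 0.75
R4 (z=13.3): ¬ideal=1−0.75=0.25, medium=0.62; AND[min(a, b)] → w = 0.25
R5 (z=14.2): ideal=0.75 → w = 0.75
Weighted average = (0.62·10.0 + 0.07·21.4 + 0.75·12.0 + 0.25·13.3 + 0.75·14.2) / (0.62 + 0.07 + 0.75 + 0.25 + 0.75)
  = 30.6730 / 2.4400 = 12.57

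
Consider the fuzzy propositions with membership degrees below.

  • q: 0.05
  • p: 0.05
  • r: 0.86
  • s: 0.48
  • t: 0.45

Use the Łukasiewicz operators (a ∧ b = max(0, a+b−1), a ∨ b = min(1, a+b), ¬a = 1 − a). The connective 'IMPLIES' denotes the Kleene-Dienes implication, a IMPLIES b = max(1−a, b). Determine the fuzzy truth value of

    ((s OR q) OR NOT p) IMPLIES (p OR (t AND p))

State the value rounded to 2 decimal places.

s OR q = min(1, a+b) on (0.48, 0.05) = 0.53
NOT p = 1 − 0.05 = 0.95
(s OR q) OR NOT p = min(1, a+b) on (0.53, 0.95) = 1.00
t AND p = max(0, a+b−1) on (0.45, 0.05) = 0.00
p OR (t AND p) = min(1, a+b) on (0.05, 0.00) = 0.05
((s OR q) OR NOT p) IMPLIES (p OR (t AND p))  [Kleene-Dienes: max(1−a, b)] with a=1.00, b=0.05 → 0.05

0.05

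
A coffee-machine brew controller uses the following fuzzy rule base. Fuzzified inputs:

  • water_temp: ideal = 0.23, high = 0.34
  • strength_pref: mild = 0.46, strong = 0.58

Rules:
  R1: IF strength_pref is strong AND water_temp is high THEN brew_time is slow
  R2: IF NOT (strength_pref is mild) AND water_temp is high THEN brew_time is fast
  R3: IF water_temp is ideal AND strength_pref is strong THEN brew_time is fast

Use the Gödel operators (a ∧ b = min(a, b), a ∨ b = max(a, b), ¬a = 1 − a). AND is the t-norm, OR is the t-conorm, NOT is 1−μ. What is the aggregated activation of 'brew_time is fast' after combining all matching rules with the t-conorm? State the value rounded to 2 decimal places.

0.34

R1: strong=0.58, high=0.34; AND[min(a, b)] → w = 0.34
R2: ¬mild=1−0.46=0.54, high=0.34; AND[min(a, b)] → w = 0.34
R3: ideal=0.23, strong=0.58; AND[min(a, b)] → w = 0.23
Rules with consequent 'fast': {R2, R3} → strengths 0.34, 0.23
Aggregate via t-conorm [max(a, b)]: 0.34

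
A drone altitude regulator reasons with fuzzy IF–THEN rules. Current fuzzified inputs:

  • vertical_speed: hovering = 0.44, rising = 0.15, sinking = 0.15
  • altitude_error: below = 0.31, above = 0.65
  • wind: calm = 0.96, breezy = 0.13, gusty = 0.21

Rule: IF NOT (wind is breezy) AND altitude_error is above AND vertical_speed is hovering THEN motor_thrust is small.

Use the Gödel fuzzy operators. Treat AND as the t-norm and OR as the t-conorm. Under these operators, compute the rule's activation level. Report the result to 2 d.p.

firing strength: ¬breezy=1−0.13=0.87, above=0.65, hovering=0.44; AND[min(a, b)] → w = 0.44

0.44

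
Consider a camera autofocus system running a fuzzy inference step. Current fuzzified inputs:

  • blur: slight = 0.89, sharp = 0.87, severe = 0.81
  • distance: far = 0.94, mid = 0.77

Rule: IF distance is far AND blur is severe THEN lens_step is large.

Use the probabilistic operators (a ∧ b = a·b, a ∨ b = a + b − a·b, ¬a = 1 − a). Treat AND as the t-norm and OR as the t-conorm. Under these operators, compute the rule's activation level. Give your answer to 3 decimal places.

0.761

firing strength: far=0.94, severe=0.81; AND[a·b] → w = 0.7614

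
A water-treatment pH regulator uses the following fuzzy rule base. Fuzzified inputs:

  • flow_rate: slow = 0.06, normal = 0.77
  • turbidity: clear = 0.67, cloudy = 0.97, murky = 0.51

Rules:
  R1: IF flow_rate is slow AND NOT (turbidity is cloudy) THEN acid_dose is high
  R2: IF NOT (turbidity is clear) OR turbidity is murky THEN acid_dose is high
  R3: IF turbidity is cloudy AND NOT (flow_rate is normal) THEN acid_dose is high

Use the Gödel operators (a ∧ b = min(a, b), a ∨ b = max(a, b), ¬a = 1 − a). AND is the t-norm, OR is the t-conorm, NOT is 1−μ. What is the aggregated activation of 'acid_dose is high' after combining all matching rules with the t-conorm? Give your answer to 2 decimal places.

0.51

R1: slow=0.06, ¬cloudy=1−0.97=0.03; AND[min(a, b)] → w = 0.03
R2: ¬clear=1−0.67=0.33, murky=0.51; OR[max(a, b)] → w = 0.51
R3: cloudy=0.97, ¬normal=1−0.77=0.23; AND[min(a, b)] → w = 0.23
Rules with consequent 'high': {R1, R2, R3} → strengths 0.03, 0.51, 0.23
Aggregate via t-conorm [max(a, b)]: 0.51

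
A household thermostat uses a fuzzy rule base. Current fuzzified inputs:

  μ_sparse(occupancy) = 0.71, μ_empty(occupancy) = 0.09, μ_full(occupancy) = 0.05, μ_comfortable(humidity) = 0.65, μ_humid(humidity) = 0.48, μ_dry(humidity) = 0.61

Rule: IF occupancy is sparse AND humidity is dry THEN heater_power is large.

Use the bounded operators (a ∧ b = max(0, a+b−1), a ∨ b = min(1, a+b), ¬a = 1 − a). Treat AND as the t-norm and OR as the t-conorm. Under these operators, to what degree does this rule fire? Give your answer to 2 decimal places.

firing strength: sparse=0.71, dry=0.61; AND[max(0, a+b−1)] → w = 0.32

0.32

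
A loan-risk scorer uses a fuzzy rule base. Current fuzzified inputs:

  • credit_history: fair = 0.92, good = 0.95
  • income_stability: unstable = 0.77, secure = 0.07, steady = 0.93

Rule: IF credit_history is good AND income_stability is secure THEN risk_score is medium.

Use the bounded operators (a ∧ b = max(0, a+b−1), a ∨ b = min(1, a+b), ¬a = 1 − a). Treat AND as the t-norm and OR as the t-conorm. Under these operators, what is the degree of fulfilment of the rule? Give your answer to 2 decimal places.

firing strength: good=0.95, secure=0.07; AND[max(0, a+b−1)] → w = 0.02

0.02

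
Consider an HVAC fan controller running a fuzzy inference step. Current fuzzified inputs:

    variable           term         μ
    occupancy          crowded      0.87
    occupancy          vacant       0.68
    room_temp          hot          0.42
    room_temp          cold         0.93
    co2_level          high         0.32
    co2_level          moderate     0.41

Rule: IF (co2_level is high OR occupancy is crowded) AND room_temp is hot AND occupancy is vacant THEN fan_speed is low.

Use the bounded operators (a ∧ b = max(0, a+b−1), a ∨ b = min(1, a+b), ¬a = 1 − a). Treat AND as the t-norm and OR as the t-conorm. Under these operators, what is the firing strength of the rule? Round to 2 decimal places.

0.10

firing strength: (high=0.32 OR crowded=0.87) = 1.00; AND[max(0, a+b−1)] with hot=0.42, vacant=0.68 → w = 0.10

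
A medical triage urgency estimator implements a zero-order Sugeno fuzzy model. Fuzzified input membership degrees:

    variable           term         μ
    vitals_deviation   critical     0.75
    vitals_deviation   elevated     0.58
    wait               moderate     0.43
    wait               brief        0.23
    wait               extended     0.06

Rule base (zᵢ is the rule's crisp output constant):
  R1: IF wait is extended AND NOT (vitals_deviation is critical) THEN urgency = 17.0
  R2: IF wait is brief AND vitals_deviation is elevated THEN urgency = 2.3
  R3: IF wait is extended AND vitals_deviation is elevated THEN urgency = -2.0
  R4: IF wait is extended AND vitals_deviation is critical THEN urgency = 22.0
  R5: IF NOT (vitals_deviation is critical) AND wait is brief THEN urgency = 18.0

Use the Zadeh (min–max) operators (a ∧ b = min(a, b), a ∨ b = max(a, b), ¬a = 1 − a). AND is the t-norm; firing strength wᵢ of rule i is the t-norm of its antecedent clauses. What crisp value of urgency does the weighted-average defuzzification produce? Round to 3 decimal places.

R1 (z=17.0): extended=0.06, ¬critical=1−0.75=0.25; AND[min(a, b)] → w = 0.06
R2 (z=2.3): brief=0.23, elevated=0.58; AND[min(a, b)] → w = 0.23
R3 (z=-2.0): extended=0.06, elevated=0.58; AND[min(a, b)] → w = 0.06
R4 (z=22.0): extended=0.06, critical=0.75; AND[min(a, b)] → w = 0.06
R5 (z=18.0): ¬critical=1−0.75=0.25, brief=0.23; AND[min(a, b)] → w = 0.23
Weighted average = (0.06·17.0 + 0.23·2.3 + 0.06·-2.0 + 0.06·22.0 + 0.23·18.0) / (0.06 + 0.23 + 0.06 + 0.06 + 0.23)
  = 6.8890 / 0.6400 = 10.764

10.764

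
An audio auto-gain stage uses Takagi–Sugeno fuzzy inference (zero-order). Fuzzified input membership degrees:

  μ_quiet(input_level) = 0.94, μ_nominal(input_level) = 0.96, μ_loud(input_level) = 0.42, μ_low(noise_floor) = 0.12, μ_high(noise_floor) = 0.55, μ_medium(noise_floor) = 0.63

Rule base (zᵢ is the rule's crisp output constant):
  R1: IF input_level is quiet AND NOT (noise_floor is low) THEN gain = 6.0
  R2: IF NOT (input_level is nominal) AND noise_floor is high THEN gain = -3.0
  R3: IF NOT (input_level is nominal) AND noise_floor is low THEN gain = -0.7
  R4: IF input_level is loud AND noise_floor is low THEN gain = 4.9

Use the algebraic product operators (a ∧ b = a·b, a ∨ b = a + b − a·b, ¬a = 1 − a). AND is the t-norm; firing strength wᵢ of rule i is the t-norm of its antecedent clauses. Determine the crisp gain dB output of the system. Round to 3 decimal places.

R1 (z=6.0): quiet=0.94, ¬low=1−0.12=0.88; AND[a·b] → w = 0.8272
R2 (z=-3.0): ¬nominal=1−0.96=0.04, high=0.55; AND[a·b] → w = 0.0220
R3 (z=-0.7): ¬nominal=1−0.96=0.04, low=0.12; AND[a·b] → w = 0.0048
R4 (z=4.9): loud=0.42, low=0.12; AND[a·b] → w = 0.0504
Weighted average = (0.8272·6.0 + 0.0220·-3.0 + 0.0048·-0.7 + 0.0504·4.9) / (0.8272 + 0.0220 + 0.0048 + 0.0504)
  = 5.1408 / 0.9044 = 5.684

5.684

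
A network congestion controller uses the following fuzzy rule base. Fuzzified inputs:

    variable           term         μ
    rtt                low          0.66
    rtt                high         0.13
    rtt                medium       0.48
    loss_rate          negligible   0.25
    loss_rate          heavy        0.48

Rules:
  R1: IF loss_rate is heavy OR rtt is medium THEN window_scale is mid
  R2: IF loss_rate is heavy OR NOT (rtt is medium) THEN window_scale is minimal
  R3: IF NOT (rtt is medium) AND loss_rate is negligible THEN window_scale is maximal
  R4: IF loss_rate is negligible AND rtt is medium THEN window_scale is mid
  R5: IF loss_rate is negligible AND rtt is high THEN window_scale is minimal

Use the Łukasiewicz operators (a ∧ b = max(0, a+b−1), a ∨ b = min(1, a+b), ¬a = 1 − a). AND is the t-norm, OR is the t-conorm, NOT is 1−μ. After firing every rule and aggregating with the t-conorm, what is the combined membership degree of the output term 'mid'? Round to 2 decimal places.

0.96

R1: heavy=0.48, medium=0.48; OR[min(1, a+b)] → w = 0.96
R2: heavy=0.48, ¬medium=1−0.48=0.52; OR[min(1, a+b)] → w = 1.00
R3: ¬medium=1−0.48=0.52, negligible=0.25; AND[max(0, a+b−1)] → w = 0.00
R4: negligible=0.25, medium=0.48; AND[max(0, a+b−1)] → w = 0.00
R5: negligible=0.25, high=0.13; AND[max(0, a+b−1)] → w = 0.00
Rules with consequent 'mid': {R1, R4} → strengths 0.96, 0.00
Aggregate via t-conorm [min(1, a+b)]: 0.96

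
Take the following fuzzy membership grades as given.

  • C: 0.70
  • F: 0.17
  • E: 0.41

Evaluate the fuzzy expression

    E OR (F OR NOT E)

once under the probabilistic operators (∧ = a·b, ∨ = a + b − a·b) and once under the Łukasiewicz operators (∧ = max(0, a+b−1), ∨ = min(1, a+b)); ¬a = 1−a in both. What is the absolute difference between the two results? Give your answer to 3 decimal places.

0.201

Under probabilistic:
  NOT E = 1 − 0.4100 = 0.5900
  F OR NOT E = a + b − a·b on (0.1700, 0.5900) = 0.6597
  E OR (F OR NOT E) = a + b − a·b on (0.4100, 0.6597) = 0.7992
  → value = 0.7992
Under Łukasiewicz:
  NOT E = 1 − 0.41 = 0.59
  F OR NOT E = min(1, a+b) on (0.17, 0.59) = 0.76
  E OR (F OR NOT E) = min(1, a+b) on (0.41, 0.76) = 1.00
  → value = 1.0000
|0.7992 − 1.0000| = 0.201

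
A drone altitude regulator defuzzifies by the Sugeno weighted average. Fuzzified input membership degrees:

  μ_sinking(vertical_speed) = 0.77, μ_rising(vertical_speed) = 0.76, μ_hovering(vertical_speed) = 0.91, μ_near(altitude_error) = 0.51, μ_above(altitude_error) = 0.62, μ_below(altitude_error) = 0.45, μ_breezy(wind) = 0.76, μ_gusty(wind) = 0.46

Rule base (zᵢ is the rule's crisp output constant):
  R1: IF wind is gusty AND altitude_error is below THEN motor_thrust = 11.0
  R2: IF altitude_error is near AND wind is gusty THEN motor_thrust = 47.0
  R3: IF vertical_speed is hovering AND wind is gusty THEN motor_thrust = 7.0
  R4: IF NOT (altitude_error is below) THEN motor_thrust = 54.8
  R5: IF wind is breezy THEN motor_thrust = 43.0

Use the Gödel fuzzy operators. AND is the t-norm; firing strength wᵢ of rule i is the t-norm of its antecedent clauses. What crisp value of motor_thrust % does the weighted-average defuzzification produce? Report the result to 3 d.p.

34.556

R1 (z=11.0): gusty=0.46, below=0.45; AND[min(a, b)] → w = 0.45
R2 (z=47.0): near=0.51, gusty=0.46; AND[min(a, b)] → w = 0.46
R3 (z=7.0): hovering=0.91, gusty=0.46; AND[min(a, b)] → w = 0.46
R4 (z=54.8): ¬below=1−0.45=0.55 → w = 0.55
R5 (z=43.0): breezy=0.76 → w = 0.76
Weighted average = (0.45·11.0 + 0.46·47.0 + 0.46·7.0 + 0.55·54.8 + 0.76·43.0) / (0.45 + 0.46 + 0.46 + 0.55 + 0.76)
  = 92.6100 / 2.6800 = 34.556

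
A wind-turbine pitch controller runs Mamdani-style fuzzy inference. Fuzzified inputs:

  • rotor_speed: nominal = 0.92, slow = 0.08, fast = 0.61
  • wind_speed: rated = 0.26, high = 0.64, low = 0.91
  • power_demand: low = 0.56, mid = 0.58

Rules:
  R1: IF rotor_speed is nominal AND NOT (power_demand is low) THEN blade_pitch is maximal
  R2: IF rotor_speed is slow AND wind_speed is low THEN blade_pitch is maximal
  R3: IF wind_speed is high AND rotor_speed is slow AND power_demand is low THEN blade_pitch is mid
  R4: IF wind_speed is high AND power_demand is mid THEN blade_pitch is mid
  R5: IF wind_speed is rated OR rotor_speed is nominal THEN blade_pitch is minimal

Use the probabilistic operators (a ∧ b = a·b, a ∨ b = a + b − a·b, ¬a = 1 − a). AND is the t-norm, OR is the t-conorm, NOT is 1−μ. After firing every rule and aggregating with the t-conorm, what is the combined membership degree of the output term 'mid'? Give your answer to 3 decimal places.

0.389

R1: nominal=0.92, ¬low=1−0.56=0.44; AND[a·b] → w = 0.4048
R2: slow=0.08, low=0.91; AND[a·b] → w = 0.0728
R3: high=0.64, slow=0.08, low=0.56; AND[a·b] → w = 0.0287
R4: high=0.64, mid=0.58; AND[a·b] → w = 0.3712
R5: rated=0.26, nominal=0.92; OR[a + b − a·b] → w = 0.9408
Rules with consequent 'mid': {R3, R4} → strengths 0.0287, 0.3712
Aggregate via t-conorm [a + b − a·b]: 0.3892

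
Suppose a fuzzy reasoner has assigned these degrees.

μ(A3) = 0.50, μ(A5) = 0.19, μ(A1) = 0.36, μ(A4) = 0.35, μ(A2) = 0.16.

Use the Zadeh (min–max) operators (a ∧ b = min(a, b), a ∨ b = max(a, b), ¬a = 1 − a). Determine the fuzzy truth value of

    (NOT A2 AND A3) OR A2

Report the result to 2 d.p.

NOT A2 = 1 − 0.16 = 0.84
NOT A2 AND A3 = min(a, b) on (0.84, 0.50) = 0.50
(NOT A2 AND A3) OR A2 = max(a, b) on (0.50, 0.16) = 0.50

0.50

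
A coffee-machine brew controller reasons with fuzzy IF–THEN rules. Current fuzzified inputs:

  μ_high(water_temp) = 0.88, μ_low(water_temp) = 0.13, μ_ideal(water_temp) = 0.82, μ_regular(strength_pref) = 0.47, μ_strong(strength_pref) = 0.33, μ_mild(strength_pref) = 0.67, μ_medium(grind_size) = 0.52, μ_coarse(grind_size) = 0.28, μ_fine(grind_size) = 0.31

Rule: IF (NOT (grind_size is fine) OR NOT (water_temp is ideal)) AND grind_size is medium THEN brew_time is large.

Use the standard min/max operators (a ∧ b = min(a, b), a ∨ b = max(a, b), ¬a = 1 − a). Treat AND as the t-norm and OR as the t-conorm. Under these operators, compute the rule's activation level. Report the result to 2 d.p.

0.52

firing strength: (¬fine=1−0.31=0.69 OR ¬ideal=1−0.82=0.18) = 0.69; AND[min(a, b)] with medium=0.52 → w = 0.52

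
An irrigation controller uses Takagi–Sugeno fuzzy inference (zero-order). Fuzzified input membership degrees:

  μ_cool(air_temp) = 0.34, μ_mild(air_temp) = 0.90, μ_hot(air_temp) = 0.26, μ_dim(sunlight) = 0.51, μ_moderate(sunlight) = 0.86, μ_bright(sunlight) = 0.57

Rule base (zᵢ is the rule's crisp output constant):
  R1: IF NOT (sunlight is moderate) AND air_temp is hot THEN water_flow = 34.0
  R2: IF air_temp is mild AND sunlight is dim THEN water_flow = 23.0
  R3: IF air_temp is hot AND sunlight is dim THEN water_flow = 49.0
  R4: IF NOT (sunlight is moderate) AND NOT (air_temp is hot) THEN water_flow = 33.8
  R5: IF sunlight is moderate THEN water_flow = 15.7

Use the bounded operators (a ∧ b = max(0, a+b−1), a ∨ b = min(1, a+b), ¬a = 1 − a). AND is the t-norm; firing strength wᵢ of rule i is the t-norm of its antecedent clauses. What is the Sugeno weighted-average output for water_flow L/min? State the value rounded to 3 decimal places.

R1 (z=34.0): ¬moderate=1−0.86=0.14, hot=0.26; AND[max(0, a+b−1)] → w = 0.00
R2 (z=23.0): mild=0.90, dim=0.51; AND[max(0, a+b−1)] → w = 0.41
R3 (z=49.0): hot=0.26, dim=0.51; AND[max(0, a+b−1)] → w = 0.00
R4 (z=33.8): ¬moderate=1−0.86=0.14, ¬hot=1−0.26=0.74; AND[max(0, a+b−1)] → w = 0.00
R5 (z=15.7): moderate=0.86 → w = 0.86
Weighted average = (0.00·34.0 + 0.41·23.0 + 0.00·49.0 + 0.00·33.8 + 0.86·15.7) / (0.00 + 0.41 + 0.00 + 0.00 + 0.86)
  = 22.9320 / 1.2700 = 18.057

18.057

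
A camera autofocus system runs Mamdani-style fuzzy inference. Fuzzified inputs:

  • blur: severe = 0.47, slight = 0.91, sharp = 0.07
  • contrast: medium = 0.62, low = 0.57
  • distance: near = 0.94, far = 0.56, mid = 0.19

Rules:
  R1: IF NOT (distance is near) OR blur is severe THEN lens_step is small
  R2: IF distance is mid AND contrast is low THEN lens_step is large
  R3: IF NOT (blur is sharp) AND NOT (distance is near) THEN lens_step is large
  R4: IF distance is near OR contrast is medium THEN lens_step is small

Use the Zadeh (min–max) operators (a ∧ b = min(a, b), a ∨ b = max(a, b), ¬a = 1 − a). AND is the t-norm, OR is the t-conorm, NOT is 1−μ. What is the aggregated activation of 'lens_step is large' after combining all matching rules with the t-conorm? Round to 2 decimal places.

0.19

R1: ¬near=1−0.94=0.06, severe=0.47; OR[max(a, b)] → w = 0.47
R2: mid=0.19, low=0.57; AND[min(a, b)] → w = 0.19
R3: ¬sharp=1−0.07=0.93, ¬near=1−0.94=0.06; AND[min(a, b)] → w = 0.06
R4: near=0.94, medium=0.62; OR[max(a, b)] → w = 0.94
Rules with consequent 'large': {R2, R3} → strengths 0.19, 0.06
Aggregate via t-conorm [max(a, b)]: 0.19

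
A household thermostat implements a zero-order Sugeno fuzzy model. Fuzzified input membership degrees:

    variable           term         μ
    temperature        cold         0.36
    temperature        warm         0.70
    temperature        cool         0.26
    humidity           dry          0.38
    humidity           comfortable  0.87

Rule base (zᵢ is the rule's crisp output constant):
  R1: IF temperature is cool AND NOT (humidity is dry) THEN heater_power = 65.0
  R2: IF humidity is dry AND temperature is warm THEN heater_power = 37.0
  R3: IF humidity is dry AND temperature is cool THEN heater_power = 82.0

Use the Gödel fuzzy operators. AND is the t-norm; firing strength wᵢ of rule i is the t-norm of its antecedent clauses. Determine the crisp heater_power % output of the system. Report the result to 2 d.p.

R1 (z=65.0): cool=0.26, ¬dry=1−0.38=0.62; AND[min(a, b)] → w = 0.26
R2 (z=37.0): dry=0.38, warm=0.70; AND[min(a, b)] → w = 0.38
R3 (z=82.0): dry=0.38, cool=0.26; AND[min(a, b)] → w = 0.26
Weighted average = (0.26·65.0 + 0.38·37.0 + 0.26·82.0) / (0.26 + 0.38 + 0.26)
  = 52.2800 / 0.9000 = 58.09

58.09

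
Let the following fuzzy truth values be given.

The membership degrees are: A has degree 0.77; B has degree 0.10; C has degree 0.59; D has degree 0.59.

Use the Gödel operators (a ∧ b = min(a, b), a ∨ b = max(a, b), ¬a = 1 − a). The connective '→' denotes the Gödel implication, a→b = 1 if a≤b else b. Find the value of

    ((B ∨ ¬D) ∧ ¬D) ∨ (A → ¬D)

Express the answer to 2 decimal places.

¬D = 1 − 0.59 = 0.41
B ∨ ¬D = max(a, b) on (0.10, 0.41) = 0.41
¬D = 1 − 0.59 = 0.41
(B ∨ ¬D) ∧ ¬D = min(a, b) on (0.41, 0.41) = 0.41
¬D = 1 − 0.59 = 0.41
A → ¬D  [Gödel: 1 if a≤b else b] with a=0.77, b=0.41 → 0.41
((B ∨ ¬D) ∧ ¬D) ∨ (A → ¬D) = max(a, b) on (0.41, 0.41) = 0.41

0.41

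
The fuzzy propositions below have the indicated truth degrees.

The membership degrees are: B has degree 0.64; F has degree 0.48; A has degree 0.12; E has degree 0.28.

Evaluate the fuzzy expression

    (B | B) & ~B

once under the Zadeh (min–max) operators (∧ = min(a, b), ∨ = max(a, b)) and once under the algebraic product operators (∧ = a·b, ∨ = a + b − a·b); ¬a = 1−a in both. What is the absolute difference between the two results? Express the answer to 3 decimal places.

0.047

Under Zadeh (min–max):
  B | B = max(a, b) on (0.64, 0.64) = 0.64
  ~B = 1 − 0.64 = 0.36
  (B | B) & ~B = min(a, b) on (0.64, 0.36) = 0.36
  → value = 0.3600
Under algebraic product:
  B | B = a + b − a·b on (0.6400, 0.6400) = 0.8704
  ~B = 1 − 0.6400 = 0.3600
  (B | B) & ~B = a·b on (0.8704, 0.3600) = 0.3133
  → value = 0.3133
|0.3600 − 0.3133| = 0.047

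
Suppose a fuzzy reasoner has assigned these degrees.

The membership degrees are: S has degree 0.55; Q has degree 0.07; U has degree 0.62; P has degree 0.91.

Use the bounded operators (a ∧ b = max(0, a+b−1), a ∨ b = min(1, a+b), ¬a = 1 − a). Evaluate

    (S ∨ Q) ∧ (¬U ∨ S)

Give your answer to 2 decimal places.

S ∨ Q = min(1, a+b) on (0.55, 0.07) = 0.62
¬U = 1 − 0.62 = 0.38
¬U ∨ S = min(1, a+b) on (0.38, 0.55) = 0.93
(S ∨ Q) ∧ (¬U ∨ S) = max(0, a+b−1) on (0.62, 0.93) = 0.55

0.55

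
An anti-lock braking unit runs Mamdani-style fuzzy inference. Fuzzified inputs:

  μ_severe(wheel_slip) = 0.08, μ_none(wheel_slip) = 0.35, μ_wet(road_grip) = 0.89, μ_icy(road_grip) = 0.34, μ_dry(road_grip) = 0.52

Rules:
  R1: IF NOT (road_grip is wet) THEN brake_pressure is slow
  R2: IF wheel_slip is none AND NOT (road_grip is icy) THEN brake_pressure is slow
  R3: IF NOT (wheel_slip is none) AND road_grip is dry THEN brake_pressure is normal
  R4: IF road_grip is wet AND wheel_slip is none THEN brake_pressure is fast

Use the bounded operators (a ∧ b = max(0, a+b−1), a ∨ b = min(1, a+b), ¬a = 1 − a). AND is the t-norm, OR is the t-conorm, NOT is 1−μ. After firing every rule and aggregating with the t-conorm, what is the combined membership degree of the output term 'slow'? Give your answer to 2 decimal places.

R1: ¬wet=1−0.89=0.11 → w = 0.11
R2: none=0.35, ¬icy=1−0.34=0.66; AND[max(0, a+b−1)] → w = 0.01
R3: ¬none=1−0.35=0.65, dry=0.52; AND[max(0, a+b−1)] → w = 0.17
R4: wet=0.89, none=0.35; AND[max(0, a+b−1)] → w = 0.24
Rules with consequent 'slow': {R1, R2} → strengths 0.11, 0.01
Aggregate via t-conorm [min(1, a+b)]: 0.12

0.12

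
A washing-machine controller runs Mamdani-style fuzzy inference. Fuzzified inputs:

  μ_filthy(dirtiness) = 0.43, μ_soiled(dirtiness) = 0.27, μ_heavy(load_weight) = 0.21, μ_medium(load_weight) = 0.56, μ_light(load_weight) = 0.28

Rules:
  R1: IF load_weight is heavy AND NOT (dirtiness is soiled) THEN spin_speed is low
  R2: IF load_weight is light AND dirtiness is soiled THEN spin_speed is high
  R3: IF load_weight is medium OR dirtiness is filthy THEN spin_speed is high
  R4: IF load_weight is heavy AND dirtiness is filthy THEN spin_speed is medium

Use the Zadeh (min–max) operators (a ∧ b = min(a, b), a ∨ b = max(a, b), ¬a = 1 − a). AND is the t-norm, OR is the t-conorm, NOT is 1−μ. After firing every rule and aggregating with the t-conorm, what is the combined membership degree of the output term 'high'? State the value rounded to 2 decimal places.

0.56

R1: heavy=0.21, ¬soiled=1−0.27=0.73; AND[min(a, b)] → w = 0.21
R2: light=0.28, soiled=0.27; AND[min(a, b)] → w = 0.27
R3: medium=0.56, filthy=0.43; OR[max(a, b)] → w = 0.56
R4: heavy=0.21, filthy=0.43; AND[min(a, b)] → w = 0.21
Rules with consequent 'high': {R2, R3} → strengths 0.27, 0.56
Aggregate via t-conorm [max(a, b)]: 0.56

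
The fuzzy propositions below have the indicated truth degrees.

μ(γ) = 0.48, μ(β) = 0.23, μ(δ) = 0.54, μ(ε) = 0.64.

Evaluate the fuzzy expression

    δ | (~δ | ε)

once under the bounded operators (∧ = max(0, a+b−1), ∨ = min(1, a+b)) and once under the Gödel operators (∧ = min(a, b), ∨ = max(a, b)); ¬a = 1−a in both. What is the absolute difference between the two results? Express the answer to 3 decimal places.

Under bounded:
  ~δ = 1 − 0.54 = 0.46
  ~δ | ε = min(1, a+b) on (0.46, 0.64) = 1.00
  δ | (~δ | ε) = min(1, a+b) on (0.54, 1.00) = 1.00
  → value = 1.0000
Under Gödel:
  ~δ = 1 − 0.54 = 0.46
  ~δ | ε = max(a, b) on (0.46, 0.64) = 0.64
  δ | (~δ | ε) = max(a, b) on (0.54, 0.64) = 0.64
  → value = 0.6400
|1.0000 − 0.6400| = 0.360

0.360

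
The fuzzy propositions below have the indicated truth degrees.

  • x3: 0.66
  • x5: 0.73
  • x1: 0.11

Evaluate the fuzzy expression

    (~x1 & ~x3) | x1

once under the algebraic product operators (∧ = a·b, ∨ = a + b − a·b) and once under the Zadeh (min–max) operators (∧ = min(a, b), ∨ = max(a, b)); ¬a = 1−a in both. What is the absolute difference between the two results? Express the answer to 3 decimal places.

0.039

Under algebraic product:
  ~x1 = 1 − 0.1100 = 0.8900
  ~x3 = 1 − 0.6600 = 0.3400
  ~x1 & ~x3 = a·b on (0.8900, 0.3400) = 0.3026
  (~x1 & ~x3) | x1 = a + b − a·b on (0.3026, 0.1100) = 0.3793
  → value = 0.3793
Under Zadeh (min–max):
  ~x1 = 1 − 0.11 = 0.89
  ~x3 = 1 − 0.66 = 0.34
  ~x1 & ~x3 = min(a, b) on (0.89, 0.34) = 0.34
  (~x1 & ~x3) | x1 = max(a, b) on (0.34, 0.11) = 0.34
  → value = 0.3400
|0.3793 − 0.3400| = 0.039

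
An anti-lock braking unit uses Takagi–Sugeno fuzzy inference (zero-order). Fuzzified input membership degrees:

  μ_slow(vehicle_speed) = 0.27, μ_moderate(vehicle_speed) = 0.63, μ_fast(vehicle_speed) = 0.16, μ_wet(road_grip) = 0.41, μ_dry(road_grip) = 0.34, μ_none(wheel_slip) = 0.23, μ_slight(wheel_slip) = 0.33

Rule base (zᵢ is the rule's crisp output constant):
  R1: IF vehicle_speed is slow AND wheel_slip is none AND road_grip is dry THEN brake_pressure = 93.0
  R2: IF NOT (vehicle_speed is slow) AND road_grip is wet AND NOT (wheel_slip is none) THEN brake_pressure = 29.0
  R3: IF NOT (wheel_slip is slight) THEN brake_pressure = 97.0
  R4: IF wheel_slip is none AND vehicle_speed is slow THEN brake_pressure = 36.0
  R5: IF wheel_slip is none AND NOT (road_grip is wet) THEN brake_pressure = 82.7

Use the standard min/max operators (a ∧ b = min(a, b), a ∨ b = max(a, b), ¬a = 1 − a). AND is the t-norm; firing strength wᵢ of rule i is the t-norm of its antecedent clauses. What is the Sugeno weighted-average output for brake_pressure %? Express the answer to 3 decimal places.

70.944

R1 (z=93.0): slow=0.27, none=0.23, dry=0.34; AND[min(a, b)] → w = 0.23
R2 (z=29.0): ¬slow=1−0.27=0.73, wet=0.41, ¬none=1−0.23=0.77; AND[min(a, b)] → w = 0.41
R3 (z=97.0): ¬slight=1−0.33=0.67 → w = 0.67
R4 (z=36.0): none=0.23, slow=0.27; AND[min(a, b)] → w = 0.23
R5 (z=82.7): none=0.23, ¬wet=1−0.41=0.59; AND[min(a, b)] → w = 0.23
Weighted average = (0.23·93.0 + 0.41·29.0 + 0.67·97.0 + 0.23·36.0 + 0.23·82.7) / (0.23 + 0.41 + 0.67 + 0.23 + 0.23)
  = 125.5710 / 1.7700 = 70.944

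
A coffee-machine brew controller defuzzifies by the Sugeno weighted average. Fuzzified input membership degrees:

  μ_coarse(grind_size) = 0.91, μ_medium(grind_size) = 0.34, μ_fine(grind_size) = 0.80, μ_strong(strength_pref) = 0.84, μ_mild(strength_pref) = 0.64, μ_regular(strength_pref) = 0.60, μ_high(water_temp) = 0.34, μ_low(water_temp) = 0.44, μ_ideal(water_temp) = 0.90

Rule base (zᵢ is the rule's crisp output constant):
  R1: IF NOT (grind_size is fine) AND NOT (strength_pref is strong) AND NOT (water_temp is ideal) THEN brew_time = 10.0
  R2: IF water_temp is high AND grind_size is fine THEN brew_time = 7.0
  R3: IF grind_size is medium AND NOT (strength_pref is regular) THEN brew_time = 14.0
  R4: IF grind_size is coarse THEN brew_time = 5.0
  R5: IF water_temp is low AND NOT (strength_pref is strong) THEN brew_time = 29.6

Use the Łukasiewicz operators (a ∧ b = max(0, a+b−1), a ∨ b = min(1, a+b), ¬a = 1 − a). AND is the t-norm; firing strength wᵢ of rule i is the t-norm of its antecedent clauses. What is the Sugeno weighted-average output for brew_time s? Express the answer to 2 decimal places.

R1 (z=10.0): ¬fine=1−0.80=0.20, ¬strong=1−0.84=0.16, ¬ideal=1−0.90=0.10; AND[max(0, a+b−1)] → w = 0.00
R2 (z=7.0): high=0.34, fine=0.80; AND[max(0, a+b−1)] → w = 0.14
R3 (z=14.0): medium=0.34, ¬regular=1−0.60=0.40; AND[max(0, a+b−1)] → w = 0.00
R4 (z=5.0): coarse=0.91 → w = 0.91
R5 (z=29.6): low=0.44, ¬strong=1−0.84=0.16; AND[max(0, a+b−1)] → w = 0.00
Weighted average = (0.00·10.0 + 0.14·7.0 + 0.00·14.0 + 0.91·5.0 + 0.00·29.6) / (0.00 + 0.14 + 0.00 + 0.91 + 0.00)
  = 5.5300 / 1.0500 = 5.27

5.27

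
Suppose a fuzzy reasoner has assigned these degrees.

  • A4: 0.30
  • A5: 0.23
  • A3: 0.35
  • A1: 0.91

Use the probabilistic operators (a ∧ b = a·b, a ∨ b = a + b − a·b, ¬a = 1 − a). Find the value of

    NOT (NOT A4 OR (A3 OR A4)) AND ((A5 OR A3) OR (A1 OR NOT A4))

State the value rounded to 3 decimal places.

NOT A4 = 1 − 0.3000 = 0.7000
A3 OR A4 = a + b − a·b on (0.3500, 0.3000) = 0.5450
NOT A4 OR (A3 OR A4) = a + b − a·b on (0.7000, 0.5450) = 0.8635
NOT (NOT A4 OR (A3 OR A4)) = 1 − 0.8635 = 0.1365
A5 OR A3 = a + b − a·b on (0.2300, 0.3500) = 0.4995
NOT A4 = 1 − 0.3000 = 0.7000
A1 OR NOT A4 = a + b − a·b on (0.9100, 0.7000) = 0.9730
(A5 OR A3) OR (A1 OR NOT A4) = a + b − a·b on (0.4995, 0.9730) = 0.9865
NOT (NOT A4 OR (A3 OR A4)) AND ((A5 OR A3) OR (A1 OR NOT A4)) = a·b on (0.1365, 0.9865) = 0.1347

0.135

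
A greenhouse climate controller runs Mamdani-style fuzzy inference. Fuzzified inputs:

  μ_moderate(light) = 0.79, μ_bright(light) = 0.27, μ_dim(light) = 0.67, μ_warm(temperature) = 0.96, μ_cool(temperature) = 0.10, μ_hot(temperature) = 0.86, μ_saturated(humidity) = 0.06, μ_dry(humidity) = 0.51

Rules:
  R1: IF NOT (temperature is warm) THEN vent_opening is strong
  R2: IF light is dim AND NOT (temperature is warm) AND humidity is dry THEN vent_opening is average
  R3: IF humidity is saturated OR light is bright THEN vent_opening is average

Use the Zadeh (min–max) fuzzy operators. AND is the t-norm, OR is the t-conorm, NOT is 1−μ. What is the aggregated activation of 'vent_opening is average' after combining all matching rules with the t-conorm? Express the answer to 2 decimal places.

0.27

R1: ¬warm=1−0.96=0.04 → w = 0.04
R2: dim=0.67, ¬warm=1−0.96=0.04, dry=0.51; AND[min(a, b)] → w = 0.04
R3: saturated=0.06, bright=0.27; OR[max(a, b)] → w = 0.27
Rules with consequent 'average': {R2, R3} → strengths 0.04, 0.27
Aggregate via t-conorm [max(a, b)]: 0.27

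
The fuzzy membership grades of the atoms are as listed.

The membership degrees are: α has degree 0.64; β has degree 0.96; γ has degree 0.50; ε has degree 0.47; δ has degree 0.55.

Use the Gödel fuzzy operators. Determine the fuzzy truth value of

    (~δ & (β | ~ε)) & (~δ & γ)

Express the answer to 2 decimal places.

~δ = 1 − 0.55 = 0.45
~ε = 1 − 0.47 = 0.53
β | ~ε = max(a, b) on (0.96, 0.53) = 0.96
~δ & (β | ~ε) = min(a, b) on (0.45, 0.96) = 0.45
~δ = 1 − 0.55 = 0.45
~δ & γ = min(a, b) on (0.45, 0.50) = 0.45
(~δ & (β | ~ε)) & (~δ & γ) = min(a, b) on (0.45, 0.45) = 0.45

0.45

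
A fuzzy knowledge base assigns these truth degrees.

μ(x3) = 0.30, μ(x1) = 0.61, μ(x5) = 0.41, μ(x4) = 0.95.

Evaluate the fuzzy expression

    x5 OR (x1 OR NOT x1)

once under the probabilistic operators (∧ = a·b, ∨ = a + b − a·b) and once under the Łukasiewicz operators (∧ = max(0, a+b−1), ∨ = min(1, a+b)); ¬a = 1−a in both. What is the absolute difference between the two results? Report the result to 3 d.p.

0.140

Under probabilistic:
  NOT x1 = 1 − 0.6100 = 0.3900
  x1 OR NOT x1 = a + b − a·b on (0.6100, 0.3900) = 0.7621
  x5 OR (x1 OR NOT x1) = a + b − a·b on (0.4100, 0.7621) = 0.8596
  → value = 0.8596
Under Łukasiewicz:
  NOT x1 = 1 − 0.61 = 0.39
  x1 OR NOT x1 = min(1, a+b) on (0.61, 0.39) = 1.00
  x5 OR (x1 OR NOT x1) = min(1, a+b) on (0.41, 1.00) = 1.00
  → value = 1.0000
|0.8596 − 1.0000| = 0.140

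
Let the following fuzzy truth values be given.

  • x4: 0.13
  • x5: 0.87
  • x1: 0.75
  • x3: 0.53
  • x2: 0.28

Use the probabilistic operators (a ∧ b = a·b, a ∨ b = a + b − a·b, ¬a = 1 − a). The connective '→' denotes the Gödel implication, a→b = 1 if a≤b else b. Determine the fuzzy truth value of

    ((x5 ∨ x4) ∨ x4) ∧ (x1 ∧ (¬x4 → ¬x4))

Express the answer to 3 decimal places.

0.676

x5 ∨ x4 = a + b − a·b on (0.8700, 0.1300) = 0.8869
(x5 ∨ x4) ∨ x4 = a + b − a·b on (0.8869, 0.1300) = 0.9016
¬x4 = 1 − 0.1300 = 0.8700
¬x4 = 1 − 0.1300 = 0.8700
¬x4 → ¬x4  [Gödel: 1 if a≤b else b] with a=0.8700, b=0.8700 → 1.0000
x1 ∧ (¬x4 → ¬x4) = a·b on (0.7500, 1.0000) = 0.7500
((x5 ∨ x4) ∨ x4) ∧ (x1 ∧ (¬x4 → ¬x4)) = a·b on (0.9016, 0.7500) = 0.6762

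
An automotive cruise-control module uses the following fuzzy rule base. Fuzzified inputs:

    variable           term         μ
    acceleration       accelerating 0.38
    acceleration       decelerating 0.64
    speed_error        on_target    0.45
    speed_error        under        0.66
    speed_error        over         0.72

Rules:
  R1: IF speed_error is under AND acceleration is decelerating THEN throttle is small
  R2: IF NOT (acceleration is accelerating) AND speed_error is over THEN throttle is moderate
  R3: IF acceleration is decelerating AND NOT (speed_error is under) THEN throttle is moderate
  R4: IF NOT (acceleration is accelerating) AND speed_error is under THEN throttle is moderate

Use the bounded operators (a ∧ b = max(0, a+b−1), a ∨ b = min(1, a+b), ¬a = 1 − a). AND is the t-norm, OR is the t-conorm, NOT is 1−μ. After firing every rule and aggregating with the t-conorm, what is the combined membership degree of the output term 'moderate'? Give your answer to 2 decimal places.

0.62

R1: under=0.66, decelerating=0.64; AND[max(0, a+b−1)] → w = 0.30
R2: ¬accelerating=1−0.38=0.62, over=0.72; AND[max(0, a+b−1)] → w = 0.34
R3: decelerating=0.64, ¬under=1−0.66=0.34; AND[max(0, a+b−1)] → w = 0.00
R4: ¬accelerating=1−0.38=0.62, under=0.66; AND[max(0, a+b−1)] → w = 0.28
Rules with consequent 'moderate': {R2, R3, R4} → strengths 0.34, 0.00, 0.28
Aggregate via t-conorm [min(1, a+b)]: 0.62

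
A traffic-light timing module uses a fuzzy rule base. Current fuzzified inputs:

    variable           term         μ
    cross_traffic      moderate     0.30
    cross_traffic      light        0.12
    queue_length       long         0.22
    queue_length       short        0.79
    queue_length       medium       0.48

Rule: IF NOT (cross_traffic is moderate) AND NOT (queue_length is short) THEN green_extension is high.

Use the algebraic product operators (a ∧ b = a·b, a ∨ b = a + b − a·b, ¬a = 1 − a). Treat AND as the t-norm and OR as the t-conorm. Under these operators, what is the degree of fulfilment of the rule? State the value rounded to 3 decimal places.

0.147

firing strength: ¬moderate=1−0.30=0.70, ¬short=1−0.79=0.21; AND[a·b] → w = 0.1470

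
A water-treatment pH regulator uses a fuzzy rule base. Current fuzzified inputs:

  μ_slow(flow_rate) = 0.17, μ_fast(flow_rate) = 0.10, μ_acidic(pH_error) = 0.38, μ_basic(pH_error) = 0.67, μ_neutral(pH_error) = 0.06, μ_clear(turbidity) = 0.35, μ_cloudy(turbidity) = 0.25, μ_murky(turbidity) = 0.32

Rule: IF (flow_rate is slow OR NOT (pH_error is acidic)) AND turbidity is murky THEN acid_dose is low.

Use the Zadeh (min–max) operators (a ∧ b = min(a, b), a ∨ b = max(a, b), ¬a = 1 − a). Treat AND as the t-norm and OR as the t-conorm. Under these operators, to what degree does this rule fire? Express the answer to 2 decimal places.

firing strength: (slow=0.17 OR ¬acidic=1−0.38=0.62) = 0.62; AND[min(a, b)] with murky=0.32 → w = 0.32

0.32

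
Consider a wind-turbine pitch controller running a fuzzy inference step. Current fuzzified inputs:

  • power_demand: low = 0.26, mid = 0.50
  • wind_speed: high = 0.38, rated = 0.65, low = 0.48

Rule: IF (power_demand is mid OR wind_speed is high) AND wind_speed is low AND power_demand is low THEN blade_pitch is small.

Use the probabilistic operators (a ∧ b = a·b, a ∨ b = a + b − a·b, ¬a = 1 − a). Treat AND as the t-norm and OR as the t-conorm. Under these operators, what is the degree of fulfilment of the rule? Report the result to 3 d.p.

0.086

firing strength: (mid=0.50 OR high=0.38) = 0.6900; AND[a·b] with low=0.48, low=0.26 → w = 0.0861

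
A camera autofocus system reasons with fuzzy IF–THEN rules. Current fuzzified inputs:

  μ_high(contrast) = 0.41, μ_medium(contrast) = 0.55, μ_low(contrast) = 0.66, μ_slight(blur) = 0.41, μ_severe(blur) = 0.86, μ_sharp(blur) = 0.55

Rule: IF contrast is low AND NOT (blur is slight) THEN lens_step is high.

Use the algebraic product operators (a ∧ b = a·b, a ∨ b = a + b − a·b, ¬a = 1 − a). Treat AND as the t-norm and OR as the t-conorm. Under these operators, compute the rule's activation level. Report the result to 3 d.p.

firing strength: low=0.66, ¬slight=1−0.41=0.59; AND[a·b] → w = 0.3894

0.389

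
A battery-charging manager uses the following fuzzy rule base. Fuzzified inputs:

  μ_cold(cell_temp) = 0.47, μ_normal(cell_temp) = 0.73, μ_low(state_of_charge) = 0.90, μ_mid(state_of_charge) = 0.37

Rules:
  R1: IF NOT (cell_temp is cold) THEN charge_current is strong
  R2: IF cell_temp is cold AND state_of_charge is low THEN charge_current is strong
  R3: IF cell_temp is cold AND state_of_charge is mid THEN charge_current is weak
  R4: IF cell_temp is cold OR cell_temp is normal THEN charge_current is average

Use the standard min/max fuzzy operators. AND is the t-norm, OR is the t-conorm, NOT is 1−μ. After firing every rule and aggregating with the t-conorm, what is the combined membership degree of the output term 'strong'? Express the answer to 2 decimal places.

R1: ¬cold=1−0.47=0.53 → w = 0.53
R2: cold=0.47, low=0.90; AND[min(a, b)] → w = 0.47
R3: cold=0.47, mid=0.37; AND[min(a, b)] → w = 0.37
R4: cold=0.47, normal=0.73; OR[max(a, b)] → w = 0.73
Rules with consequent 'strong': {R1, R2} → strengths 0.53, 0.47
Aggregate via t-conorm [max(a, b)]: 0.53

0.53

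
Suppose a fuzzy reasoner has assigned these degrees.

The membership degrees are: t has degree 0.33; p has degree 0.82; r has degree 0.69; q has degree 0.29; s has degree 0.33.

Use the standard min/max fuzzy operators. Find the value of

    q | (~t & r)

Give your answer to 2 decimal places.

~t = 1 − 0.33 = 0.67
~t & r = min(a, b) on (0.67, 0.69) = 0.67
q | (~t & r) = max(a, b) on (0.29, 0.67) = 0.67

0.67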